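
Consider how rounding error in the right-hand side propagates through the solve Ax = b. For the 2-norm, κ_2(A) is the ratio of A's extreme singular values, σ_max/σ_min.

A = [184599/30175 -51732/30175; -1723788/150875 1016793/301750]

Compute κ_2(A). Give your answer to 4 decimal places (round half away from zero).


M = AᵀA = [13229636121/78765625 -3858510978/78765625; -3858510978/78765625 4503418641/315062500]. tr(M)=91875141/504100, det(M)=531441/504100
eigenvalues of AᵀA: λ = (tr ± √(tr²−4·det))/2 = 729/4, 729/126025
σ_max=√(729/4)=(27/2), σ_min=√(729/126025)=(27/355) → κ = 177.5000

177.5000


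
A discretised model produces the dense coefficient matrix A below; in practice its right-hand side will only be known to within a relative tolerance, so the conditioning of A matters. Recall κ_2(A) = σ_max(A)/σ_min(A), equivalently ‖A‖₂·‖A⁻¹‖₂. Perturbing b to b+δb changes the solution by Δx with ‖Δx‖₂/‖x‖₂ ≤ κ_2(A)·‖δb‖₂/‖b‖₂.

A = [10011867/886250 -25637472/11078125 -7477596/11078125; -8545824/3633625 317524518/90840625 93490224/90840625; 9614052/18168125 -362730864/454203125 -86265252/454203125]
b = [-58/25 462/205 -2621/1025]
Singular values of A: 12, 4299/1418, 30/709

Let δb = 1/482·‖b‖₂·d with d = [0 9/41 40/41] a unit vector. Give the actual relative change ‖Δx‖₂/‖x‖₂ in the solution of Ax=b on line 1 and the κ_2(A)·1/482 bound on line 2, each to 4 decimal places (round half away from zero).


largest singular value 12, smallest 30/709
κ = σ_max/σ_min = 12/(30/709) = 283.6000
perturbation bound = 283.6000·1/482 = 0.5884
solve Ax = b  →  x = [-0.0553 13.9098 -45.1791]
‖b‖ = 4.1231, ‖x‖ = 47.2719
δb = ε·‖b‖·d = [0.0000 0.0019 0.0083]; solving A·Δx = δb gives ‖Δx‖ = 0.2022
relative error = 0.0043
realised/bound (from unrounded values) ≈ 0.0073

0.0043
0.5884


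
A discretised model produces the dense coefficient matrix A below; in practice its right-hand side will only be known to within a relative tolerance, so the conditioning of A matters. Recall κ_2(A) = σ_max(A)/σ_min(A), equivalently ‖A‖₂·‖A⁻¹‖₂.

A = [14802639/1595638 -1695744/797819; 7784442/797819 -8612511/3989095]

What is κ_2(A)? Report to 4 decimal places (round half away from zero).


268.4000

M = AᵀA = [548761320297/3027420484 -154336870422/3784275605; -154336870422/3784275605 173678999481/18921378025]. tr(M)=8574508629/45024100, det(M)=22667121/45024100
eigenvalues of AᵀA: λ = (tr ± √(tr²−4·det))/2 = 4761/25, 4761/1800964
κ_2(A) = √(λ_max/λ_min) = √((4761/25) / (4761/1800964)) = 268.4000


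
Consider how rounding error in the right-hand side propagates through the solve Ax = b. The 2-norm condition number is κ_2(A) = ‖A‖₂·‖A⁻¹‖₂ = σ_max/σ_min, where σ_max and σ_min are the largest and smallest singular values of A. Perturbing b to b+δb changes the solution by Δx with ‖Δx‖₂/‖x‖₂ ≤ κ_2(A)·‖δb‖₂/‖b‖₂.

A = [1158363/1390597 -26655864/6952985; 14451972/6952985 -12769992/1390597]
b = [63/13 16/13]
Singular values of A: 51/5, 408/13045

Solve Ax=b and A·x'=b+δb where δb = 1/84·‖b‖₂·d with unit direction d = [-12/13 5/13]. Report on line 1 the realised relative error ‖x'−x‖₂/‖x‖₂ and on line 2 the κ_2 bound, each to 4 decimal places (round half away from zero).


largest singular value 51/5, smallest 408/13045
κ = σ_max/σ_min = (51/5)/(408/13045) = 326.1250
perturbation bound = 326.1250·1/84 = 3.8824
solve Ax = b  →  x = [-124.7083 -28.3608]
‖b‖ = 5.0000, ‖x‖ = 127.8925
Δx = A⁻¹·δb where δb = 1/84·5.0000·d; ‖Δx‖ = 1.9032
relative error = 0.0149
so the bound overstates the realised error by a factor of ≈ 260.9007 (computed from the unrounded values)

0.0149
3.8824


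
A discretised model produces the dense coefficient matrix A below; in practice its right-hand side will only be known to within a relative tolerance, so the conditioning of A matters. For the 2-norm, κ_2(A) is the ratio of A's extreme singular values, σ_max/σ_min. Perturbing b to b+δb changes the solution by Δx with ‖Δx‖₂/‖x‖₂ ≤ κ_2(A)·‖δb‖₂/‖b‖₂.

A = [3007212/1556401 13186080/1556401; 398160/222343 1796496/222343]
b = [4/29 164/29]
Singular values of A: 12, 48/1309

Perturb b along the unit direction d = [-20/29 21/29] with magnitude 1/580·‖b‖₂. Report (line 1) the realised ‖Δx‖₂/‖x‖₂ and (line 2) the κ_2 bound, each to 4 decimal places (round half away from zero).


largest singular value 12, smallest 48/1309
condition number: 12 ÷ (48/1309) = 327.2500
perturbation bound = 327.2500·1/580 = 0.5642
solve Ax = b  →  x = [-106.3496 24.2703]
2-norm of b is 5.6569; of x, 109.0838
Δx = A⁻¹·δb where δb = 1/580·5.6569·d; ‖Δx‖ = 0.2660
realised ‖Δx‖/‖x‖ = 0.0024
so the bound overstates the realised error by a factor of ≈ 231.4018 (computed from the unrounded values)

0.0024
0.5642


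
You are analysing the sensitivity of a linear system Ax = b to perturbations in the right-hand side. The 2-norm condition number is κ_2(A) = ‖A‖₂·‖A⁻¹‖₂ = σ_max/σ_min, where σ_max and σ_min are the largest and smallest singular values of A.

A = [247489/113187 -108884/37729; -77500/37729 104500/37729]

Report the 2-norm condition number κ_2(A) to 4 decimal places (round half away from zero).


195.1500

M = AᵀA = [137107081/15233409 -60932036/5077803; -60932036/5077803 27082016/1692601]. tr(M)=380845225/15233409, det(M)=250000/15233409
eigenvalues of AᵀA: λ = (tr ± √(tr²−4·det))/2 = 25, 10000/15233409
κ = σ_max/σ_min = 5/(100/3903) = 195.1500


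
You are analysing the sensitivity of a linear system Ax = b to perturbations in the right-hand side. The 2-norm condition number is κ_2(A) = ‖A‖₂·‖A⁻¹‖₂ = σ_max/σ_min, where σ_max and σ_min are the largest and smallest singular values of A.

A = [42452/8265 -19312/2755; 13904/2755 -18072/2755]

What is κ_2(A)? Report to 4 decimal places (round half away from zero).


form AᵀA = [4211728/81225 -1871168/27075; -1871168/27075 831808/9025] with trace 467920/3249 and determinant 1024/361
char-poly roots: 144 and 64/3249
σ_max=√144=12, σ_min=√(64/3249)=(8/57) → κ = 85.5000

85.5000


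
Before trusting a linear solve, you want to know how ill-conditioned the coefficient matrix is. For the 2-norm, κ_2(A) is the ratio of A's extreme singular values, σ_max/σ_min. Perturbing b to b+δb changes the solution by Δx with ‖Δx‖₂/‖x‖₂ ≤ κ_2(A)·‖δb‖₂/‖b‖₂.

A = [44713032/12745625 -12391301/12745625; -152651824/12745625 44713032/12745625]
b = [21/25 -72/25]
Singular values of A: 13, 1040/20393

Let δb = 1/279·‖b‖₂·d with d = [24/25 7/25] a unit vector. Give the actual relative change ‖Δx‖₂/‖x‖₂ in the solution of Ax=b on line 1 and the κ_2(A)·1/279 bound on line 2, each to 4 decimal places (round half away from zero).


largest singular value 13, smallest 1040/20393
κ = σ_max/σ_min = 13/(1040/20393) = 254.9125
κ_2(A)·‖δb‖/‖b‖ = 0.9137
solve Ax = b  →  x = [0.2215 -0.0646]
2-norm of b is 3.0000; of x, 0.2308
Δx = A⁻¹·δb where δb = 1/279·3.0000·d; ‖Δx‖ = 0.2108
dividing the unrounded norms, ‖Δx‖/‖x‖ = 0.9137
so the bound is sharp here: realised error equals the bound

0.9137
0.9137


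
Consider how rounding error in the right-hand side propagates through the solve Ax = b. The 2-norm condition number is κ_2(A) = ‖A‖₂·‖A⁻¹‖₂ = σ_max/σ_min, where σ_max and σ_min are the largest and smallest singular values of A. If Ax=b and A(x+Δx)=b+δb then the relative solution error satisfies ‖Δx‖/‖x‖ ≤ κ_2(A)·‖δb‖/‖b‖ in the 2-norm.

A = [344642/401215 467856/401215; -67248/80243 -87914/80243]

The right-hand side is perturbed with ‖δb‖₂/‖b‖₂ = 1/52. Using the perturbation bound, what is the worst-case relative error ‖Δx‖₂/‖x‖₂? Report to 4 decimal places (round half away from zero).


2.1285

M = AᵀA = [275666404/191407225 367471872/191407225; 367471872/191407225 490024996/191407225]. tr(M)=30627656/7656289, det(M)=10000/7656289
solving λ² − 30627656/7656289·λ + 10000/7656289 = 0 gives λ = 4, 2500/7656289
κ_2(A) = √(λ_max/λ_min) = √(4 / (2500/7656289)) = 110.6800
worst-case relative error ≤ 110.6800 × 1/52 = 2.1285


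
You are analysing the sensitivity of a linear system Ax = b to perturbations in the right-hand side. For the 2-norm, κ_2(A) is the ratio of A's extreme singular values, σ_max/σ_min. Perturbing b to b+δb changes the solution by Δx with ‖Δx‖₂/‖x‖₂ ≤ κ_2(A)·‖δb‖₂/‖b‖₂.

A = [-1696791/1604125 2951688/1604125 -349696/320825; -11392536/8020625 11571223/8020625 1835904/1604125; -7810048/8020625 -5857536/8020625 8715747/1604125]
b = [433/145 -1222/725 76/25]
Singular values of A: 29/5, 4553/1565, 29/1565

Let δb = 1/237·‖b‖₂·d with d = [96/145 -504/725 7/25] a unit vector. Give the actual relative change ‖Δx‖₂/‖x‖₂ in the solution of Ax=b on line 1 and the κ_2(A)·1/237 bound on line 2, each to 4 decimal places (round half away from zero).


0.0048
1.3207

largest singular value 29/5, smallest 29/1565
condition number: (29/5) ÷ (29/1565) = 313.0000
bound on ‖Δx‖/‖x‖: κ·ε = 313.0000·1/237 = 1.3207
solve Ax = b  →  x = [168.2109 126.5879 47.7208]
‖b‖ = 4.5826, ‖x‖ = 215.8626
δb = ε·‖b‖·d = [0.0128 -0.0134 0.0054]; solving A·Δx = δb gives ‖Δx‖ = 1.0435
realised ‖Δx‖/‖x‖ = 0.0048
realised/bound (from unrounded values) ≈ 0.0037


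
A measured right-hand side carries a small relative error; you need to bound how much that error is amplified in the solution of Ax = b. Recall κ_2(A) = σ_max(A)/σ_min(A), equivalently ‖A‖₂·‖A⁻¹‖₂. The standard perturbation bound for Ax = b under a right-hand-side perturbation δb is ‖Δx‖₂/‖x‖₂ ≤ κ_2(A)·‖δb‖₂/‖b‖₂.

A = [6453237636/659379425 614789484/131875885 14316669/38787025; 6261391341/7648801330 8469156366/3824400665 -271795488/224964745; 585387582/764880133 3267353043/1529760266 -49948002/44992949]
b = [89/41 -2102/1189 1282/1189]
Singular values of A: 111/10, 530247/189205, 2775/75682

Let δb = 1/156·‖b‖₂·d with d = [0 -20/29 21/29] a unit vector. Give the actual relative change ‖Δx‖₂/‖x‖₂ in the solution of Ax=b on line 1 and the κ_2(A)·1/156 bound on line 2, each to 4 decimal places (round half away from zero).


from the listed singular values, σ₁ = 111/10, σ_n = 2775/75682
condition number: (111/10) ÷ (2775/75682) = 302.7280
bound on ‖Δx‖/‖x‖: κ·ε = 302.7280·1/156 = 1.9406
solve Ax = b  →  x = [-15.1078 28.7100 43.8506]
‖b‖ = 3.0000, ‖x‖ = 54.5471
re-solving with b+δb shifts x by Δx of norm 0.5245
relative error = 0.0096
tightness: 0.0096 against a bound of 1.9406 (unrounded ratio ≈ 0.0050)

0.0096
1.9406


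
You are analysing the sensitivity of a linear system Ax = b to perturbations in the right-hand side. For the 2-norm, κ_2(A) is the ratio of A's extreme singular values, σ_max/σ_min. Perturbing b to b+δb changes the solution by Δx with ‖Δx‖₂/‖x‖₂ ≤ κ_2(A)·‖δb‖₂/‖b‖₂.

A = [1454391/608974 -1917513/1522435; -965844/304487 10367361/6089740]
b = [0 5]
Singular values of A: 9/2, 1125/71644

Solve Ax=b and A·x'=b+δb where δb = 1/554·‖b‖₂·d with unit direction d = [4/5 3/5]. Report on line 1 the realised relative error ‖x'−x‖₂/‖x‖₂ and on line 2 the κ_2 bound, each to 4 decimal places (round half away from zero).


from the listed singular values, σ₁ = 9/2, σ_n = 1125/71644
κ = σ_max/σ_min = (9/2)/(1125/71644) = 286.5760
bound on ‖Δx‖/‖x‖: κ·ε = 286.5760·1/554 = 0.5173
solve Ax = b  →  x = [89.1219 168.9924]
‖b‖ = 5.0000, ‖x‖ = 191.0527
Δx = A⁻¹·δb where δb = 1/554·5.0000·d; ‖Δx‖ = 0.5748
relative error = 0.0030
realised/bound (from unrounded values) ≈ 0.0058

0.0030
0.5173


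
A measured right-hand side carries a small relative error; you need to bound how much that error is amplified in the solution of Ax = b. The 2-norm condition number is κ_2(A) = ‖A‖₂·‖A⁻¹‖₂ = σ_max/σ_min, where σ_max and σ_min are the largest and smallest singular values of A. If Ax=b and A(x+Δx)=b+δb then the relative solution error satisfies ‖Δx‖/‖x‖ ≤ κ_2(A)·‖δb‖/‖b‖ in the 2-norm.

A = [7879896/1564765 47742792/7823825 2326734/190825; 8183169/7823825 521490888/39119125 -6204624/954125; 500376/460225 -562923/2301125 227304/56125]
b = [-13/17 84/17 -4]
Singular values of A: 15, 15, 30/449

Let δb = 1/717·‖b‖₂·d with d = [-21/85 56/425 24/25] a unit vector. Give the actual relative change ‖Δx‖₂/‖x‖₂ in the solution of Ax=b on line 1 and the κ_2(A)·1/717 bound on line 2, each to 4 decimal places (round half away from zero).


0.0030
0.3131

largest singular value 15, smallest 30/449
κ = σ_max/σ_min = 15/(30/449) = 224.5000
κ_2(A)·‖δb‖/‖b‖ = 0.3131
solve Ax = b  →  x = [42.0384 -9.1853 -12.8280]
‖b‖₂ = 6.4031 and ‖x‖₂ = 44.9016
with δb = [-0.0022 0.0012 0.0086], A·Δx = δb → ‖Δx‖ = 0.1337
relative error = 0.0030
tightness: 0.0030 against a bound of 0.3131 (unrounded ratio ≈ 0.0095)


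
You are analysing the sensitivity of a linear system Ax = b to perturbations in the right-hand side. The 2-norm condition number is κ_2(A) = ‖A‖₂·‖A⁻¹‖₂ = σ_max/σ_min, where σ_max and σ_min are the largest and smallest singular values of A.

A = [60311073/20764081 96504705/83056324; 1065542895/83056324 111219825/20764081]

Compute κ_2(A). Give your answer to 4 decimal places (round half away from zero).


form AᵀA = [710041921182369/4103719783696 18490451609160/256482486481; 18490451609160/256482486481 123278256785025/4103719783696] with trace 2465444313513/12141182792 and determinant 164937515625/388517849344
eigenvalues of AᵀA: λ = (tr ± √(tr²−4·det))/2 = 3249/16, 50765625/24282365584
κ = σ_max/σ_min = (57/4)/(7125/155828) = 311.6560

311.6560


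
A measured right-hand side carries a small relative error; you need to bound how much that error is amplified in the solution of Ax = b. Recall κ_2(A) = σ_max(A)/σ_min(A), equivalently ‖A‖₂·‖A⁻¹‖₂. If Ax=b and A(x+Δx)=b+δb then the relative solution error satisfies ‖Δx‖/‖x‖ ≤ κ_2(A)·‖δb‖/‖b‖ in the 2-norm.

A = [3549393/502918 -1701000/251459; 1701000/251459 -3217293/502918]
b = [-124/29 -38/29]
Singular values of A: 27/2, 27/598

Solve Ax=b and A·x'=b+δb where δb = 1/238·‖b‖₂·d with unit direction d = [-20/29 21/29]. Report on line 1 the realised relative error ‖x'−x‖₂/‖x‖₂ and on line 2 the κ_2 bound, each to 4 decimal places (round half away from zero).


from the listed singular values, σ₁ = 27/2, σ_n = 27/598
κ = σ_max/σ_min = (27/2)/(27/598) = 299.0000
κ_2(A)·‖δb‖/‖b‖ = 1.2563
solve Ax = b  →  x = [30.3346 32.2810]
2-norm of b is 4.4721; of x, 44.2973
with δb = [-0.0130 0.0136], A·Δx = δb → ‖Δx‖ = 0.4162
relative error = 0.0094
tightness: 0.0094 against a bound of 1.2563 (unrounded ratio ≈ 0.0075)

0.0094
1.2563


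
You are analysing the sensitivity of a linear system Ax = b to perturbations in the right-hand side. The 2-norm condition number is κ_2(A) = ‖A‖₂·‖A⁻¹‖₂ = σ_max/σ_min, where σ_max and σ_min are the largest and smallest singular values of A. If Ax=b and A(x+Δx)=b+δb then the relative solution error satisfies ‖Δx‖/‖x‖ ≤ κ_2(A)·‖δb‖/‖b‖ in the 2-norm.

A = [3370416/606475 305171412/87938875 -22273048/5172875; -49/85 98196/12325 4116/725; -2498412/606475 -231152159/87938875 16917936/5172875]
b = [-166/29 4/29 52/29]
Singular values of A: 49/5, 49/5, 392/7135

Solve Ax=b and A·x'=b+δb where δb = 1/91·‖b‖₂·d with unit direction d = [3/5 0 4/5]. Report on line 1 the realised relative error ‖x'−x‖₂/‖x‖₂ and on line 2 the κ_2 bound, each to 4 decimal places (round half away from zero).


from the listed singular values, σ₁ = 49/5, σ_n = 392/7135
κ = σ_max/σ_min = (49/5)/(392/7135) = 178.3750
perturbation bound = 178.3750·1/91 = 1.9602
solve Ax = b  →  x = [-26.1044 13.4598 -21.5153]
‖b‖₂ = 6.0000 and ‖x‖₂ = 36.4076
Δx = A⁻¹·δb where δb = 1/91·6.0000·d; ‖Δx‖ = 1.2001
dividing the unrounded norms, ‖Δx‖/‖x‖ = 0.0330
realised/bound (from unrounded values) ≈ 0.0168

0.0330
1.9602


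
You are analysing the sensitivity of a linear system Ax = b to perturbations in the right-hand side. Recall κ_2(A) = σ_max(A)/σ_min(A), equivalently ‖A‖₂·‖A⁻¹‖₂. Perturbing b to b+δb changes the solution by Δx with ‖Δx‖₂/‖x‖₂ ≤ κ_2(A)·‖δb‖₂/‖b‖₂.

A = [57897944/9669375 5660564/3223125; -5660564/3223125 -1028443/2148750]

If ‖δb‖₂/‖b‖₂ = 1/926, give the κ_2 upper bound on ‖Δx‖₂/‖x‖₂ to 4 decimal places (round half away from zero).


0.2088

AᵀA = [5824879652176/149594900625 566291313406/49864966875; 566291313406/49864966875 220299510769/66486622500]; tr = 40451542729/957407364, det = 11424400/239351841
char-poly roots: 169/4 and 270400/239351841
κ = σ_max/σ_min = (13/2)/(520/15471) = 193.3875
bound on ‖Δx‖/‖x‖: κ·ε = 193.3875·1/926 = 0.2088


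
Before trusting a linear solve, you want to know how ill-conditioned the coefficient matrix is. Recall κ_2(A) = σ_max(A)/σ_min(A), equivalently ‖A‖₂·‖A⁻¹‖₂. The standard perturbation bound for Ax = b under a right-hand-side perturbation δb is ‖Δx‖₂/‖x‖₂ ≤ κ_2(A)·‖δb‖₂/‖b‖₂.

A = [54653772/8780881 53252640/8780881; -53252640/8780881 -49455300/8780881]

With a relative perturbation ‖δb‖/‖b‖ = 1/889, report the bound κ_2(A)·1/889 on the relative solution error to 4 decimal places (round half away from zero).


0.0940

form AᵀA = [6923755601424/91681178521 6592250810880/91681178521; 6592250810880/91681178521 6280226355600/91681178521] with trace 15700335264/109014481 and determinant 324000000/109014481
char-poly roots: 144 and 2250000/109014481
κ = σ_max/σ_min = 12/(1500/10441) = 83.5280
bound on ‖Δx‖/‖x‖: κ·ε = 83.5280·1/889 = 0.0940


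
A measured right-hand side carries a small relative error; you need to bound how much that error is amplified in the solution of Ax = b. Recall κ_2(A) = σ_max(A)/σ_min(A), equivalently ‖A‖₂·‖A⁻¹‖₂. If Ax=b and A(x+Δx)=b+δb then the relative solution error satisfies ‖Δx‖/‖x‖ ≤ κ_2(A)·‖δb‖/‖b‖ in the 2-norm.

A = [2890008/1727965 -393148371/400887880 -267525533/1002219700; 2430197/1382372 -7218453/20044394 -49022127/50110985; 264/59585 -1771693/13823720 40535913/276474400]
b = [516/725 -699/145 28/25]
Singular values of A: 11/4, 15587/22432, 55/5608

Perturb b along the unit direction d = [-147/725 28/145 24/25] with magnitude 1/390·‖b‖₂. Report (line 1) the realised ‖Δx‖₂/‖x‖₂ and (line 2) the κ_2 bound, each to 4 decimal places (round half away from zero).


0.2231
0.7190

σ_max = 11/4, σ_min = 55/5608
condition number: (11/4) ÷ (55/5608) = 280.4000
κ_2(A)·‖δb‖/‖b‖ = 0.7190
solve Ax = b  →  x = [-0.9626 -3.5983 4.5226]
‖b‖ = 5.0000, ‖x‖ = 5.8590
δb = ε·‖b‖·d = [-0.0026 0.0025 0.0123]; solving A·Δx = δb gives ‖Δx‖ = 1.3072
dividing the unrounded norms, ‖Δx‖/‖x‖ = 0.2231
realised/bound (from unrounded values) ≈ 0.3103


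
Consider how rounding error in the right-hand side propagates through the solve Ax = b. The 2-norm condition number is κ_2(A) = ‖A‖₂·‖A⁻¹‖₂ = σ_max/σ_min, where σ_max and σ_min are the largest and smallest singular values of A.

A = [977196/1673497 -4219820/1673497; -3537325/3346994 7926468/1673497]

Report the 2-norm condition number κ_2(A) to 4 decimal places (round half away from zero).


form AᵀA = [56513205001/38762521924 -62777985930/9690630481; -62777985930/9690630481 279016525216/9690630481] with trace 697548665/23059204 and determinant 58564/5764801
λ_max, λ_min = (697548665/23059204 ± √486552533015713329/531726889113616)/2 = 121/4, 1936/5764801
κ = σ_max/σ_min = (11/2)/(44/2401) = 300.1250

300.1250


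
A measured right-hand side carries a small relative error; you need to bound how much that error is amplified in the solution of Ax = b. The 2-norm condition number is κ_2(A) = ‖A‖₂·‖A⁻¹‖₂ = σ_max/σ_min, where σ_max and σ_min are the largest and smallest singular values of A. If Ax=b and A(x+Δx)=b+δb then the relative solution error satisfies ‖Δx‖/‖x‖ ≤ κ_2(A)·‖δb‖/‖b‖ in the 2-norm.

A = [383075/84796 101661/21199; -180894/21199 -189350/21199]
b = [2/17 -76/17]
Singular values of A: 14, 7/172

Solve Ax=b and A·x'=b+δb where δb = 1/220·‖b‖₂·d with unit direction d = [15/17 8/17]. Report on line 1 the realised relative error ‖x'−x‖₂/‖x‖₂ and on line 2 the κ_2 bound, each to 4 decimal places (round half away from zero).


largest singular value 14, smallest 7/172
κ_2(A) = 14 / (7/172) = 344.0000
worst-case relative error ≤ 344.0000 × 1/220 = 1.5636
solve Ax = b  →  x = [35.7833 -33.6847]
2-norm of b is 4.4721; of x, 49.1437
Δx = A⁻¹·δb where δb = 1/220·4.4721·d; ‖Δx‖ = 0.4995
dividing the unrounded norms, ‖Δx‖/‖x‖ = 0.0102
tightness: 0.0102 against a bound of 1.5636 (unrounded ratio ≈ 0.0065)

0.0102
1.5636


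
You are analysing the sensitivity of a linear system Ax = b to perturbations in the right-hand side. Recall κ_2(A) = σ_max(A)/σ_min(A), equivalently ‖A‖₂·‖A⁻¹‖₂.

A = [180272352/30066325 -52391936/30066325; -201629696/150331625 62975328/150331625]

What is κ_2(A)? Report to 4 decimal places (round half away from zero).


AᵀA = [507500033729536/13444138890625 -148017926504448/13444138890625; -148017926504448/13444138890625 43181895230464/13444138890625]; tr = 881091086336/21510622225, det = 26214400/860424889
char-poly roots: 1024/25 and 640000/860424889
σ_max=√(1024/25)=(32/5), σ_min=√(640000/860424889)=(800/29333) → κ = 234.6640

234.6640


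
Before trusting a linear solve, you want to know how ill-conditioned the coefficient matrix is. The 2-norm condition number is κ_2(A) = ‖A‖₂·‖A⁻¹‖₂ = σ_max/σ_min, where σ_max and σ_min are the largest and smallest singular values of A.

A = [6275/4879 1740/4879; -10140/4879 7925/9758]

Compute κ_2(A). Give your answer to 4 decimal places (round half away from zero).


3.5000

AᵀA = [492025/82369 -101250/82369; -101250/82369 259225/329476]; tr = 1325/196, det = 625/196
λ_max, λ_min = (1325/196 ± √1265625/38416)/2 = 25/4, 25/49
κ = σ_max/σ_min = (5/2)/(5/7) = 3.5000


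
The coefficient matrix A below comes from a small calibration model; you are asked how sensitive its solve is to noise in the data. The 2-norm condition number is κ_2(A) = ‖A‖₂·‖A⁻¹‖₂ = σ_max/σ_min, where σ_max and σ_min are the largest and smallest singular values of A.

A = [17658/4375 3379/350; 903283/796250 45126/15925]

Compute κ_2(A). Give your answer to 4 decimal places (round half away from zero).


245.0000

AᵀA = [17830636489/1014422500 2139435432/50721125; 2139435432/50721125 821559269/8115380]; tr = 356584453/3001250, det = 141158161/600250000
char-poly roots: 11881/100 and 11881/6002500
κ_2(A) = √(λ_max/λ_min) = √((11881/100) / (11881/6002500)) = 245.0000


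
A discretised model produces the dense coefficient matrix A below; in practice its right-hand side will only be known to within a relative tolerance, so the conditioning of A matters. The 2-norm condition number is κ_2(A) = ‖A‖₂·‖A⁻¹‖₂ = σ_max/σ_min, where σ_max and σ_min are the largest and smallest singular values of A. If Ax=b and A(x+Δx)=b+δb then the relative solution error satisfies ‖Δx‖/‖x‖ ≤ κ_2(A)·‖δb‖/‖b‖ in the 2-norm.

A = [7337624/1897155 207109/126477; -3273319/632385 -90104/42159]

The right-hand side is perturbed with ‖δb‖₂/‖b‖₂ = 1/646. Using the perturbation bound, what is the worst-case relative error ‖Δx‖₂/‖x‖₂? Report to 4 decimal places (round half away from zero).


form AᵀA = [6010891257889/143967883761 834828037120/47989294587; 834828037120/47989294587 115962715225/15996431529] with trace 41742933106/851880969 and determinant 37515625/851880969
λ_max, λ_min = (41742933106/851880969 ± √1742344628904080244736/725701185344378961)/2 = 49, 765625/851880969
σ_max=√49=7, σ_min=√(765625/851880969)=(875/29187) → κ = 233.4960
worst-case relative error ≤ 233.4960 × 1/646 = 0.3614

0.3614


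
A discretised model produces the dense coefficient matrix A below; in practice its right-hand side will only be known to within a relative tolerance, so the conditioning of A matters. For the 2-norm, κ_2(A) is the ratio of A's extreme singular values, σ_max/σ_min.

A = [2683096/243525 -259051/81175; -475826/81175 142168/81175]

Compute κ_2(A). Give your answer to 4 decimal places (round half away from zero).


286.5000

AᵀA = [1278435652/8208225 -124290712/2736075; -124290712/2736075 12085697/912025]; tr = 55488277/328329, det = 114244/328329
solving λ² − 55488277/328329·λ + 114244/328329 = 0 gives λ = 169, 676/328329
σ_max=√169=13, σ_min=√(676/328329)=(26/573) → κ = 286.5000


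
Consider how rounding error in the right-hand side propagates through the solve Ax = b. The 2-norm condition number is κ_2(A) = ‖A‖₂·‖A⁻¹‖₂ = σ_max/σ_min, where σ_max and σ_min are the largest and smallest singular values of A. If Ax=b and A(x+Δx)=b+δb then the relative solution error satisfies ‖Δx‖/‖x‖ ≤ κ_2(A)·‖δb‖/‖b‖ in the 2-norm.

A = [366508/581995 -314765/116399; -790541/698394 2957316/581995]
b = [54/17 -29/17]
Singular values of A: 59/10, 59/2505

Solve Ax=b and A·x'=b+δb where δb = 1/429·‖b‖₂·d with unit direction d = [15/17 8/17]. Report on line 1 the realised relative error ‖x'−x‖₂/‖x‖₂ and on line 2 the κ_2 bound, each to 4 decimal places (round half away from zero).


σ_max = 59/10, σ_min = 59/2505
κ_2(A) = (59/10) / (59/2505) = 250.5000
worst-case relative error ≤ 250.5000 × 1/429 = 0.5839
solve Ax = b  →  x = [82.9558 18.1439]
‖b‖ = 3.6056, ‖x‖ = 84.9168
re-solving with b+δb shifts x by Δx of norm 0.3568
relative error = 0.0042
tightness: 0.0042 against a bound of 0.5839 (unrounded ratio ≈ 0.0072)

0.0042
0.5839


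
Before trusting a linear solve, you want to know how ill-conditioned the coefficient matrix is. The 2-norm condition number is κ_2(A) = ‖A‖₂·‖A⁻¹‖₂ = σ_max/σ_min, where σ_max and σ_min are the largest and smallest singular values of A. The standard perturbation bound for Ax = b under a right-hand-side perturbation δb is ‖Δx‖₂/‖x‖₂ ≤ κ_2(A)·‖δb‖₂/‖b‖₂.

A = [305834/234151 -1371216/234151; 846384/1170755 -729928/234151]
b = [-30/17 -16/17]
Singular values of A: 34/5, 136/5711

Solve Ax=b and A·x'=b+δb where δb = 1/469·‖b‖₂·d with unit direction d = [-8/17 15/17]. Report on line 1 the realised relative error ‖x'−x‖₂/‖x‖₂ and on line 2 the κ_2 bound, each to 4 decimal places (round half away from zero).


from the listed singular values, σ₁ = 34/5, σ_n = 136/5711
κ = σ_max/σ_min = (34/5)/(136/5711) = 285.5500
perturbation bound = 285.5500·1/469 = 0.6088
solve Ax = b  →  x = [-0.0646 0.2869]
‖b‖ = 2.0000, ‖x‖ = 0.2941
Δx = A⁻¹·δb where δb = 1/469·2.0000·d; ‖Δx‖ = 0.1791
relative error = 0.6088
tightness: 0.6088 against a bound of 0.6088; the bound is attained (ratio 1)

0.6088
0.6088


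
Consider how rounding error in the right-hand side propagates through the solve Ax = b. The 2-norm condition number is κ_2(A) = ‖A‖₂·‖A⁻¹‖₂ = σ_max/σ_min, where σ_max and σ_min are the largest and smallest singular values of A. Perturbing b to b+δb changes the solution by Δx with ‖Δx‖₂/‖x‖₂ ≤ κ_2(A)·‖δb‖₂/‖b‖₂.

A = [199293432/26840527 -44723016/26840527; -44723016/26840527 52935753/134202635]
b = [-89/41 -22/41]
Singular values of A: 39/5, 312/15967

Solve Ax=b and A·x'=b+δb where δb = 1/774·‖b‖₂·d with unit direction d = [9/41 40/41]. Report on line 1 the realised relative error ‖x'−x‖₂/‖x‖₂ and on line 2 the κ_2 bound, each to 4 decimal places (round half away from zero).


0.0029
0.5157

largest singular value 39/5, smallest 312/15967
condition number: (39/5) ÷ (312/15967) = 399.1750
worst-case relative error ≤ 399.1750 × 1/774 = 0.5157
solve Ax = b  →  x = [-11.4840 -49.8718]
‖b‖ = 2.2361, ‖x‖ = 51.1769
Δx = A⁻¹·δb where δb = 1/774·2.2361·d; ‖Δx‖ = 0.1478
relative error = 0.0029
realised/bound (from unrounded values) ≈ 0.0056


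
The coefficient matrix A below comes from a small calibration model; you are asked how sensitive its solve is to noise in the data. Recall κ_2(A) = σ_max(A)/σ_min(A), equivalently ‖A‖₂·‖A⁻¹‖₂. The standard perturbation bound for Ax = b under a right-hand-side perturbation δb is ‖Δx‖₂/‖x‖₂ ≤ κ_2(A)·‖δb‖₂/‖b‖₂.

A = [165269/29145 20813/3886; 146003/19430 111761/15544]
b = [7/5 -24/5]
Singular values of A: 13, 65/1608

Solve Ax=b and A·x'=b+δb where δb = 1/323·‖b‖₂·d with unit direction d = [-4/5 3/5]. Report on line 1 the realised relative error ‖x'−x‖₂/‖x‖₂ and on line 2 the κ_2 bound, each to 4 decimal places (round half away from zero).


σ_max = 13, σ_min = 65/1608
κ = σ_max/σ_min = 13/(65/1608) = 321.6000
worst-case relative error ≤ 321.6000 × 1/323 = 0.9957
solve Ax = b  →  x = [68.0769 -71.8154]
2-norm of b is 5.0000; of x, 98.9541
Δx = A⁻¹·δb where δb = 1/323·5.0000·d; ‖Δx‖ = 0.3829
realised ‖Δx‖/‖x‖ = 0.0039
realised/bound (from unrounded values) ≈ 0.0039

0.0039
0.9957


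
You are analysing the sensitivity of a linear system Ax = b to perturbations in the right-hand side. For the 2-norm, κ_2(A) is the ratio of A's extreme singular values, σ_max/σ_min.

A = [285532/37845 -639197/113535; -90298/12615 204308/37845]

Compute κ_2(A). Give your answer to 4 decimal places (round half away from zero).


AᵀA = [36839972/340605 -82889092/1021815; -82889092/1021815 186503837/3065445]; tr = 103612717/613089, det = 114244/613089
λ_max, λ_min = (103612717/613089 ± √10735314957163225/375878121921)/2 = 169, 676/613089
κ = σ_max/σ_min = 13/(26/783) = 391.5000

391.5000


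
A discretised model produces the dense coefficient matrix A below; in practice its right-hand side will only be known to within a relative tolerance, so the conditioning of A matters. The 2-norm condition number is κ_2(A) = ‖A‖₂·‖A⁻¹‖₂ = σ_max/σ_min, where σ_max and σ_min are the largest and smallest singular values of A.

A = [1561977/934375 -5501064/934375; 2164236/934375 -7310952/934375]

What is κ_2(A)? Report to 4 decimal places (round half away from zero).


186.8750

AᵀA = [284947584489/34922265625 -976606438248/34922265625; -976606438248/34922265625 3348468971136/34922265625]; tr = 5813466489/55875625, det = 432972864/1396890625
eigenvalues of AᵀA: λ = (tr ± √(tr²−4·det))/2 = 2601/25, 166464/55875625
κ_2(A) = √(λ_max/λ_min) = √((2601/25) / (166464/55875625)) = 186.8750


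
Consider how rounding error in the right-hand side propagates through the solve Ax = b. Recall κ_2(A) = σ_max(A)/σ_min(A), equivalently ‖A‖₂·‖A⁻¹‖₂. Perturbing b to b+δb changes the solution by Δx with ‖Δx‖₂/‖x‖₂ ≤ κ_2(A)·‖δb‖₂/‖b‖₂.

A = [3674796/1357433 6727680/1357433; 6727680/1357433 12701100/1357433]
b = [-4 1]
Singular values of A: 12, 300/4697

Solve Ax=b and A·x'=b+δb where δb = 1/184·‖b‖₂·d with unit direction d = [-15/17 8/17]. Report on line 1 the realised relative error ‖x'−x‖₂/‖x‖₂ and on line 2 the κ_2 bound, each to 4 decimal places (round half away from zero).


0.0056
1.0211

from the listed singular values, σ₁ = 12, σ_n = 300/4697
κ = σ_max/σ_min = 12/(300/4697) = 187.8800
perturbation bound = 187.8800·1/184 = 1.0211
solve Ax = b  →  x = [-55.2980 29.3978]
‖b‖₂ = 4.1231 and ‖x‖₂ = 62.6267
re-solving with b+δb shifts x by Δx of norm 0.3508
realised ‖Δx‖/‖x‖ = 0.0056
realised/bound (from unrounded values) ≈ 0.0055


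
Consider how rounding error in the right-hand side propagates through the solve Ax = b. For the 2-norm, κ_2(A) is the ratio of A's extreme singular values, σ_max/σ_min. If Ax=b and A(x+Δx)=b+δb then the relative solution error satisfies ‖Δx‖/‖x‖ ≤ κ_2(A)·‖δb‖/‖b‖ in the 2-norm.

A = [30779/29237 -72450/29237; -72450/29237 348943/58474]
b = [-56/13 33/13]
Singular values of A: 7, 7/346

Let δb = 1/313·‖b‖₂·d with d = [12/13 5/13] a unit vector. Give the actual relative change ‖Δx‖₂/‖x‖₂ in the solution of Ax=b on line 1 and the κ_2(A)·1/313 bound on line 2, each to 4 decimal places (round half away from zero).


0.0053
1.1054

largest singular value 7, smallest 7/346
κ_2(A) = 7 / (7/346) = 346.0000
perturbation bound = 346.0000·1/313 = 1.1054
solve Ax = b  →  x = [-137.0989 -56.5055]
‖b‖ = 5.0000, ‖x‖ = 148.2868
re-solving with b+δb shifts x by Δx of norm 0.7896
dividing the unrounded norms, ‖Δx‖/‖x‖ = 0.0053
so the bound overstates the realised error by a factor of ≈ 207.6015 (computed from the unrounded values)


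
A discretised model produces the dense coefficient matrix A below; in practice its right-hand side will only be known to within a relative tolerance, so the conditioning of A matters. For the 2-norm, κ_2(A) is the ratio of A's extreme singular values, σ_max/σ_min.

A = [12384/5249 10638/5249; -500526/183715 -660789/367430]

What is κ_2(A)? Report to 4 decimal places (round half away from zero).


form AᵀA = [521280036/40132225 388530027/40132225; 388530027/40132225 1178550081/160528900] with trace 130546809/6421156 and determinant 2624400/1605289
char-poly roots: 81/4 and 129600/1605289
σ_max=√(81/4)=(9/2), σ_min=√(129600/1605289)=(360/1267) → κ = 15.8375

15.8375


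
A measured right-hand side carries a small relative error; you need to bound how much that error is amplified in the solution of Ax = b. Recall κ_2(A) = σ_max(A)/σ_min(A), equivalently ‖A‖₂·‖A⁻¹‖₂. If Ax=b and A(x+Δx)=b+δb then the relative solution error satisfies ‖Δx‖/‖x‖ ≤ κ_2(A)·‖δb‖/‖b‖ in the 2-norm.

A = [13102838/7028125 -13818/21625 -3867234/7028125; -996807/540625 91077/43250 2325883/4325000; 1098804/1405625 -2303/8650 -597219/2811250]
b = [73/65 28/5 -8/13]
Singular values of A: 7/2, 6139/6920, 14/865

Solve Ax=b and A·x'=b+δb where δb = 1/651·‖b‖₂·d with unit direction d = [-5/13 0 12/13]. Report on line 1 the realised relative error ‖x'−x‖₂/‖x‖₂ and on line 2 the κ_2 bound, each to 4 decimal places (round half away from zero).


0.0088
0.3322

from the listed singular values, σ₁ = 7/2, σ_n = 14/865
κ_2(A) = (7/2) / (14/865) = 216.2500
κ_2(A)·‖δb‖/‖b‖ = 0.3322
solve Ax = b  →  x = [-15.5806 4.2928 -59.8158]
‖b‖₂ = 5.7446 and ‖x‖₂ = 61.9606
re-solving with b+δb shifts x by Δx of norm 0.5452
realised ‖Δx‖/‖x‖ = 0.0088
so the bound overstates the realised error by a factor of ≈ 37.7508 (computed from the unrounded values)


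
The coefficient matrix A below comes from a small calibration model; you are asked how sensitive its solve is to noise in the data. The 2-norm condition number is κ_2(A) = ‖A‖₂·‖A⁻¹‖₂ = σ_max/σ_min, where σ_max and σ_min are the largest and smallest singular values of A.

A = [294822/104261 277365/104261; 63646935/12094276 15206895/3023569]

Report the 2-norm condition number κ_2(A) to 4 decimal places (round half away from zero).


306.6500

AᵀA = [18064110768561/506129799184 4300891530705/126532449796; 4300891530705/126532449796 1024044689250/31633112449]; tr = 40961742921/601819024, det = 29648025/601819024
char-poly roots: 1089/16 and 27225/37613689
so κ_2 = √((1089/16) / (27225/37613689)) = 306.6500


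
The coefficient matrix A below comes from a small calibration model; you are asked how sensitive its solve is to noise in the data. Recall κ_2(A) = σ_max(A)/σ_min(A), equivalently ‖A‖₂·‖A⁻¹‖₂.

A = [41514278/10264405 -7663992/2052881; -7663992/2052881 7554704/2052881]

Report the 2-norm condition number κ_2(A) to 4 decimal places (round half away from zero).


61.0250

M = AᵀA = [3795308694724/125277063025 -722545837776/25055412605; -722545837776/25055412605 137705500480/5011082521]. tr(M)=8606356964/148962025, det(M)=133448704/148962025
eigenvalues of AᵀA: λ = (tr ± √(tr²−4·det))/2 = 1444/25, 92416/5958481
κ = σ_max/σ_min = (38/5)/(304/2441) = 61.0250


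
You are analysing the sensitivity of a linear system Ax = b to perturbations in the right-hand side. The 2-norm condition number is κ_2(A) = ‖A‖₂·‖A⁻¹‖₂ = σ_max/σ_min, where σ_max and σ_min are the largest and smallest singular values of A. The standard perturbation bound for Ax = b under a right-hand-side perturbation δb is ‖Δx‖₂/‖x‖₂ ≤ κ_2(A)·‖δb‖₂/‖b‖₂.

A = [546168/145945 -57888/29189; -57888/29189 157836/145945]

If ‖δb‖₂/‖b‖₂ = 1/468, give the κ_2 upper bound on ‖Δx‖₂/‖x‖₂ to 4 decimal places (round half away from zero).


AᵀA = [1322058816/73702225 -141015168/14740445; -141015168/14740445 376082064/73702225]; tr = 1175184/51005, det = 82944/6375625
char-poly roots: 576/25 and 144/255025
κ_2(A) = √(λ_max/λ_min) = √((576/25) / (144/255025)) = 202.0000
bound on ‖Δx‖/‖x‖: κ·ε = 202.0000·1/468 = 0.4316

0.4316


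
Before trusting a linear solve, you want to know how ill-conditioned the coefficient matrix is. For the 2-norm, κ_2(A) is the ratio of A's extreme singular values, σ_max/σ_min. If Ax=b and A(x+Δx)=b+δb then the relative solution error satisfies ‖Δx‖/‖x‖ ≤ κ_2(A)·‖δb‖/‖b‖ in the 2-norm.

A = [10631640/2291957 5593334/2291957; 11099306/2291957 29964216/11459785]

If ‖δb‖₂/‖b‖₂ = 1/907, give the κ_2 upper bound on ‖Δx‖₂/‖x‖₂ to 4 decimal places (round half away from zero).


form AᵀA = [971928964/21613201 2591714304/108066005; 2591714304/108066005 6912140644/540330025] with trace 31210364744/540330025 and determinant 2085136/21613201
eigenvalues of AᵀA: λ = (tr ± √(tr²−4·det))/2 = 1444/25, 36100/21613201
σ_max=√(1444/25)=(38/5), σ_min=√(36100/21613201)=(190/4649) → κ = 185.9600
bound on ‖Δx‖/‖x‖: κ·ε = 185.9600·1/907 = 0.2050

0.2050


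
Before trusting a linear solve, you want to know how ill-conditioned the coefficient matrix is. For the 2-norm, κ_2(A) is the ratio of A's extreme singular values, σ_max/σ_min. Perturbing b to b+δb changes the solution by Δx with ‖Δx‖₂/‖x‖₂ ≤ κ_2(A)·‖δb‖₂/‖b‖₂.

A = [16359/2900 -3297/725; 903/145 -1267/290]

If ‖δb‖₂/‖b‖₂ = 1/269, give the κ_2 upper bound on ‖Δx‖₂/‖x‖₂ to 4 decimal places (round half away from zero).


0.1115

AᵀA = [706041/10000 -132153/2500; -132153/2500 99421/2500]; tr = 44149/400, det = 21609/1600
char-poly roots: 441/4 and 49/400
κ_2(A) = √(λ_max/λ_min) = √((441/4) / (49/400)) = 30.0000
worst-case relative error ≤ 30.0000 × 1/269 = 0.1115


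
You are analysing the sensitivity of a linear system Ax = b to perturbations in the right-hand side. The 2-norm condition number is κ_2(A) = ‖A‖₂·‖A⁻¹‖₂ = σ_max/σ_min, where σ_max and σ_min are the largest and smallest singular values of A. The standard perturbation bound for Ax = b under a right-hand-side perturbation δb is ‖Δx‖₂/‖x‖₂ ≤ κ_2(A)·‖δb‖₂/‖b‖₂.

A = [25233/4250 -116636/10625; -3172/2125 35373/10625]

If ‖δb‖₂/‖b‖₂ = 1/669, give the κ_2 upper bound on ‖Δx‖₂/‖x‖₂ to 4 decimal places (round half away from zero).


0.0747

form AᵀA = [63713/1700 -149058/2125; -149058/2125 1398137/10625] with trace 422669/2500 and determinant 28561/2500
λ_max, λ_min = (422669/2500 ± √178363473561/6250000)/2 = 169, 169/2500
σ_max=√169=13, σ_min=√(169/2500)=(13/50) → κ = 50.0000
worst-case relative error ≤ 50.0000 × 1/669 = 0.0747
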